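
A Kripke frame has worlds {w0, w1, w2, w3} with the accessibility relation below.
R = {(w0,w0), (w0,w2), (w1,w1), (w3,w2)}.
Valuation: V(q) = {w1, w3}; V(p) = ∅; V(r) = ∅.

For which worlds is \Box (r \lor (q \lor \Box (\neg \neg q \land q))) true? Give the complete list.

w1, w2, w3

Recall that \Box ψ holds at a world iff ψ holds at every accessible world, and \Diamond ψ holds iff ψ holds at some accessible world.
Let φ = \Box (r \lor (q \lor \Box (\neg \neg q \land q))). Evaluate φ at each world:
  w0 (successors {w0, w2}): φ is false.
  w1 (successors {w1}): φ is true.
  w2 (successors ∅): φ is true.
  w3 (successors {w2}): φ is true.
For instance, at w3:
  At w3: \Box (r \lor (q \lor \Box (\neg \neg q \land q))) requires r \lor (q \lor \Box (\neg \neg q \land q)) at every successor {w2}.
      At w2: r is false, q \lor \Box (\neg \neg q \land q) is true, so r \lor (q \lor \Box (\neg \neg q \land q)) is true.
  So \Box (r \lor (q \lor \Box (\neg \neg q \land q))) is true at w3.
Satisfying worlds: {w1, w2, w3}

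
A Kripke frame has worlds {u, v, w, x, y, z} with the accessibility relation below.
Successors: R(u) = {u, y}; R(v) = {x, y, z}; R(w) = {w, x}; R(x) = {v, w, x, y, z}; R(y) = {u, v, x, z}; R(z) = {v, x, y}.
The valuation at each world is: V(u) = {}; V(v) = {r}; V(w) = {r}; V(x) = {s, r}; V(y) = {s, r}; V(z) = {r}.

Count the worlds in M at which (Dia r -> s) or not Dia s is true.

2

Let φ = (Dia r -> s) or not Dia s. Evaluate φ at each world:
  u (successors {u, y}): φ is false.
  v (successors {x, y, z}): φ is false.
  w (successors {w, x}): φ is false.
  x (successors {v, w, x, y, z}): φ is true.
  y (successors {u, v, x, z}): φ is true.
  z (successors {v, x, y}): φ is false.
For instance, at z:
  At z: Dia r -> s is false, not Dia s is false, so (Dia r -> s) or not Dia s is false.
    At z: Dia r is true, s is false, so Dia r -> s is false.
      At z: Dia r requires r at some successor in {v, x, y}.
        r holds at v, so Dia r is true at z.
    At z: Dia s is true, so not Dia s is false.
      At z: Dia s requires s at some successor in {v, x, y}.
        s holds at x, so Dia s is true at z.
Satisfying worlds: {x, y}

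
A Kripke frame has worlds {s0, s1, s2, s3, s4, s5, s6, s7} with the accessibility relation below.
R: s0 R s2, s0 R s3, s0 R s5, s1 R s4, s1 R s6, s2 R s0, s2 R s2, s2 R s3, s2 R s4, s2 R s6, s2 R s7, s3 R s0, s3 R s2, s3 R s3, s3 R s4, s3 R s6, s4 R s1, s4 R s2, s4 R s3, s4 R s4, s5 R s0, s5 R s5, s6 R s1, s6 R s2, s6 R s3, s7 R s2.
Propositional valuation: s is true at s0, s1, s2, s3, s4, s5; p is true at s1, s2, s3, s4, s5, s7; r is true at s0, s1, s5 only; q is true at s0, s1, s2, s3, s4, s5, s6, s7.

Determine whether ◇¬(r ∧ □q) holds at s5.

Recall that □ψ holds at a world iff ψ holds at every accessible world, and ◇ψ holds iff ψ holds at some accessible world.
At s5: ◇¬(r ∧ □q) requires ¬(r ∧ □q) at some successor in {s0, s5}.
  At s0: ¬(r ∧ □q) is false.
  At s5: ¬(r ∧ □q) is false.
So ◇¬(r ∧ □q) is false at s5.

No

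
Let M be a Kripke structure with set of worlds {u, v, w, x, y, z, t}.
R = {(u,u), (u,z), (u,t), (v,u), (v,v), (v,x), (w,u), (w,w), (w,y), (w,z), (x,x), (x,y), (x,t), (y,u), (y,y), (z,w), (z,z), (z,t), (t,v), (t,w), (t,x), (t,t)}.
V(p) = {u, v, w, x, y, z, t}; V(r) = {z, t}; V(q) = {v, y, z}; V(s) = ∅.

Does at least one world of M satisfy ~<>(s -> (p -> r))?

No

Let φ = ~<>(s -> (p -> r)). Evaluate φ at each world:
  u (successors {u, z, t}): φ is false.
  v (successors {u, v, x}): φ is false.
  w (successors {u, w, y, z}): φ is false.
  x (successors {x, y, t}): φ is false.
  y (successors {u, y}): φ is false.
  z (successors {w, z, t}): φ is false.
  t (successors {v, w, x, t}): φ is false.
For instance, at w:
  At w: <>(s -> (p -> r)) is true, so ~<>(s -> (p -> r)) is false.
    At w: <>(s -> (p -> r)) requires s -> (p -> r) at some successor in {u, w, y, z}.
      s -> (p -> r) holds at u, so <>(s -> (p -> r)) is true at w.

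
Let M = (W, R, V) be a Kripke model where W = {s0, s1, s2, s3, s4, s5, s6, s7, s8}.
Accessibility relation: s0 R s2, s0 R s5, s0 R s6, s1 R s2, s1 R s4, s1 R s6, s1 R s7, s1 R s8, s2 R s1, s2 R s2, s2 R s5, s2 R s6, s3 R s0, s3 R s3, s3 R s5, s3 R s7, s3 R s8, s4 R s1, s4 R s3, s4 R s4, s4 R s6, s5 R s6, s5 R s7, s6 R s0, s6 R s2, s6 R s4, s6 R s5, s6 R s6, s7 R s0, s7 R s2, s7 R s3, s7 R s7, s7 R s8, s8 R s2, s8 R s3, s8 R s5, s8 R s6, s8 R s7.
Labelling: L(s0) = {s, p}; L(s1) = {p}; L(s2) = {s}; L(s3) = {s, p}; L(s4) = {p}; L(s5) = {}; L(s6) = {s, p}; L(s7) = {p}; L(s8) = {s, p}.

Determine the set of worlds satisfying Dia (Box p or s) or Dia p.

s0, s1, s2, s3, s4, s5, s6, s7, s8

Recall that Box ψ holds at a world iff ψ holds at every accessible world, and Dia ψ holds iff ψ holds at some accessible world.
Let φ = Dia (Box p or s) or Dia p. Evaluate φ at each world:
  s0 (successors {s2, s5, s6}): φ is true.
  s1 (successors {s2, s4, s6, s7, s8}): φ is true.
  s2 (successors {s1, s2, s5, s6}): φ is true.
  s3 (successors {s0, s3, s5, s7, s8}): φ is true.
  s4 (successors {s1, s3, s4, s6}): φ is true.
  s5 (successors {s6, s7}): φ is true.
  s6 (successors {s0, s2, s4, s5, s6}): φ is true.
  s7 (successors {s0, s2, s3, s7, s8}): φ is true.
  s8 (successors {s2, s3, s5, s6, s7}): φ is true.
For instance, at s6:
  At s6: Dia (Box p or s) is true, Dia p is true, so Dia (Box p or s) or Dia p is true.
    At s6: Dia (Box p or s) requires Box p or s at some successor in {s0, s2, s4, s5, s6}.
      Box p or s holds at s0, so Dia (Box p or s) is true at s6.
    At s6: Dia p requires p at some successor in {s0, s2, s4, s5, s6}.
      p holds at s0, so Dia p is true at s6.
Satisfying worlds: {s0, s1, s2, s3, s4, s5, s6, s7, s8}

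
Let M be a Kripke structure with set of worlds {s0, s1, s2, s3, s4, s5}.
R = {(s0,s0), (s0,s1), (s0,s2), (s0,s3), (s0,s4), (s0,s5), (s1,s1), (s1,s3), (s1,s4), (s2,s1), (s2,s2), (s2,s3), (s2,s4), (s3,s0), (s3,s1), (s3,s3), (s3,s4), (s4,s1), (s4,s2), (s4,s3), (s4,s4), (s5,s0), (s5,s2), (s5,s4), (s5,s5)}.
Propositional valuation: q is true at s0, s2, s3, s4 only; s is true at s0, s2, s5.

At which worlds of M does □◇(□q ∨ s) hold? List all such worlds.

Let φ = □◇(□q ∨ s). Evaluate φ at each world:
  s0 (successors {s0, s1, s2, s3, s4, s5}): φ is false.
  s1 (successors {s1, s3, s4}): φ is false.
  s2 (successors {s1, s2, s3, s4}): φ is false.
  s3 (successors {s0, s1, s3, s4}): φ is false.
  s4 (successors {s1, s2, s3, s4}): φ is false.
  s5 (successors {s0, s2, s4, s5}): φ is true.
For instance, at s4:
  At s4: □◇(□q ∨ s) requires ◇(□q ∨ s) at every successor {s1, s2, s3, s4}.
    ◇(□q ∨ s) fails at s1, so □◇(□q ∨ s) is false at s4.
      At s1: ◇(□q ∨ s) requires □q ∨ s at some successor in {s1, s3, s4}.
        At s1: □q ∨ s is false.
        At s3: □q ∨ s is false.
        At s4: □q ∨ s is false.
      So ◇(□q ∨ s) is false at s1.
Satisfying worlds: {s5}

s5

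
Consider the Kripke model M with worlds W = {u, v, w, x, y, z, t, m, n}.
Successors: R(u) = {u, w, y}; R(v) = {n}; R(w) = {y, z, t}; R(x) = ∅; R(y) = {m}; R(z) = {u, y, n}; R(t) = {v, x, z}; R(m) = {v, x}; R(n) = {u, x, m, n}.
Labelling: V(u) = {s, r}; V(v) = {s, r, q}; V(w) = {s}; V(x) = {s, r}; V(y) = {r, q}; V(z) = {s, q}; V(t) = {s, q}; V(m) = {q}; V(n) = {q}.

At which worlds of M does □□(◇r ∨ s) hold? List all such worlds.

Recall that □ψ holds at a world iff ψ holds at every accessible world, and ◇ψ holds iff ψ holds at some accessible world.
Let φ = □□(◇r ∨ s). Evaluate φ at each world:
  u (successors {u, w, y}): φ is false.
  v (successors {n}): φ is true.
  w (successors {y, z, t}): φ is false.
  x (successors ∅): φ is true.
  y (successors {m}): φ is true.
  z (successors {u, y, n}): φ is false.
  t (successors {v, x, z}): φ is false.
  m (successors {v, x}): φ is true.
  n (successors {u, x, m, n}): φ is false.
For instance, at y:
  At y: □□(◇r ∨ s) requires □(◇r ∨ s) at every successor {m}.
      At m: □(◇r ∨ s) requires ◇r ∨ s at every successor {v, x}.
        At v: ◇r ∨ s is true.
        At x: ◇r ∨ s is true.
      So □(◇r ∨ s) is true at m.
  So □□(◇r ∨ s) is true at y.
Satisfying worlds: {v, x, y, m}

v, x, y, m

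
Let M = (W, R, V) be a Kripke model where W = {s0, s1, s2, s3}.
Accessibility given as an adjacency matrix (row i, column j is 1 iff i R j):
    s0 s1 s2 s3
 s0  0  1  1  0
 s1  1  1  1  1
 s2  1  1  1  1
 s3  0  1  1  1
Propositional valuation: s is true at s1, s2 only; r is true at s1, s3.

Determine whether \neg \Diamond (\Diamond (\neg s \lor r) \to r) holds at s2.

No

Recall that \Diamond ψ holds at a world iff ψ holds at some accessible world.
At s2: \Diamond (\Diamond (\neg s \lor r) \to r) is true, so \neg \Diamond (\Diamond (\neg s \lor r) \to r) is false.
  At s2: \Diamond (\Diamond (\neg s \lor r) \to r) requires \Diamond (\neg s \lor r) \to r at some successor in {s0, s1, s2, s3}.
    \Diamond (\neg s \lor r) \to r holds at s1, so \Diamond (\Diamond (\neg s \lor r) \to r) is true at s2.
      At s1: \Diamond (\neg s \lor r) is true, r is true, so \Diamond (\neg s \lor r) \to r is true.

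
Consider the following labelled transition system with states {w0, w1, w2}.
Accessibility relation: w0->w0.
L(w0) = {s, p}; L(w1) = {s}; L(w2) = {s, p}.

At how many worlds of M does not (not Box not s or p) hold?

Let φ = not (not Box not s or p). Evaluate φ at each world:
  w0 (successors {w0}): φ is false.
  w1 (successors ∅): φ is true.
  w2 (successors ∅): φ is false.
For instance, at w0:
  At w0: not Box not s or p is true, so not (not Box not s or p) is false.
    At w0: not Box not s is true, p is true, so not Box not s or p is true.
      At w0: Box not s is false, so not Box not s is true.
Satisfying worlds: {w1}

1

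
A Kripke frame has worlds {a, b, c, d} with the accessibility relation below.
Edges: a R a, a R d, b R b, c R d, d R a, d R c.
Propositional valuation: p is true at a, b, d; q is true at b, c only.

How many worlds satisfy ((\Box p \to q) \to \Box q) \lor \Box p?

3

Let φ = ((\Box p \to q) \to \Box q) \lor \Box p. Evaluate φ at each world:
  a (successors {a, d}): φ is true.
  b (successors {b}): φ is true.
  c (successors {d}): φ is true.
  d (successors {a, c}): φ is false.
For instance, at a:
  At a: (\Box p \to q) \to \Box q is true, \Box p is true, so ((\Box p \to q) \to \Box q) \lor \Box p is true.
    At a: \Box p \to q is false, \Box q is false, so (\Box p \to q) \to \Box q is true.
      At a: \Box p is true, q is false, so \Box p \to q is false.
      At a: \Box q requires q at every successor {a, d}.
        q fails at a, so \Box q is false at a.
    At a: \Box p requires p at every successor {a, d}.
      At a: p is true.
      At d: p is true.
    So \Box p is true at a.
Satisfying worlds: {a, b, c}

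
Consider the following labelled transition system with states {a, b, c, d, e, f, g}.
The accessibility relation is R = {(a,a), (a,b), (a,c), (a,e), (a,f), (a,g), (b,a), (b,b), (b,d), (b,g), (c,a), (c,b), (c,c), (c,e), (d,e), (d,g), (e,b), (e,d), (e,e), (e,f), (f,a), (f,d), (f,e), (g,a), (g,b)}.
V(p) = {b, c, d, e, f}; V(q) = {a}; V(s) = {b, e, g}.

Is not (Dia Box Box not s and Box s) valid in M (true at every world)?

Yes

Let φ = not (Dia Box Box not s and Box s). Evaluate φ at each world:
  a (successors {a, b, c, e, f, g}): φ is true.
  b (successors {a, b, d, g}): φ is true.
  c (successors {a, b, c, e}): φ is true.
  d (successors {e, g}): φ is true.
  e (successors {b, d, e, f}): φ is true.
  f (successors {a, d, e}): φ is true.
  g (successors {a, b}): φ is true.
For instance, at a:
  At a: Dia Box Box not s and Box s is false, so not (Dia Box Box not s and Box s) is true.
    At a: Dia Box Box not s is false, Box s is false, so Dia Box Box not s and Box s is false.
      At a: Dia Box Box not s requires Box Box not s at some successor in {a, b, c, e, f, g}.
        At a: Box Box not s is false.
        At b: Box Box not s is false.
        At c: Box Box not s is false.
        At e: Box Box not s is false.
        At f: Box Box not s is false.
        At g: Box Box not s is false.
      So Dia Box Box not s is false at a.
      At a: Box s requires s at every successor {a, b, c, e, f, g}.
        s fails at a, so Box s is false at a.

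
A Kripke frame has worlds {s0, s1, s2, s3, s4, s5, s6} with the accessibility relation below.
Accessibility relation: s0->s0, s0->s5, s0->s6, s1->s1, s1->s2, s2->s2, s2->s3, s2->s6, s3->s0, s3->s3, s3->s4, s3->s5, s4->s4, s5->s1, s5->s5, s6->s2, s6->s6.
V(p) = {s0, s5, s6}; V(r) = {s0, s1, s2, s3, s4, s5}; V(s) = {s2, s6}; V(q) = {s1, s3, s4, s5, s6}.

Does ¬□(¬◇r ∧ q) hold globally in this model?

Let φ = ¬□(¬◇r ∧ q). Evaluate φ at each world:
  s0 (successors {s0, s5, s6}): φ is true.
  s1 (successors {s1, s2}): φ is true.
  s2 (successors {s2, s3, s6}): φ is true.
  s3 (successors {s0, s3, s4, s5}): φ is true.
  s4 (successors {s4}): φ is true.
  s5 (successors {s1, s5}): φ is true.
  s6 (successors {s2, s6}): φ is true.
For instance, at s2:
  At s2: □(¬◇r ∧ q) is false, so ¬□(¬◇r ∧ q) is true.
    At s2: □(¬◇r ∧ q) requires ¬◇r ∧ q at every successor {s2, s3, s6}.
      ¬◇r ∧ q fails at s2, so □(¬◇r ∧ q) is false at s2.

Yes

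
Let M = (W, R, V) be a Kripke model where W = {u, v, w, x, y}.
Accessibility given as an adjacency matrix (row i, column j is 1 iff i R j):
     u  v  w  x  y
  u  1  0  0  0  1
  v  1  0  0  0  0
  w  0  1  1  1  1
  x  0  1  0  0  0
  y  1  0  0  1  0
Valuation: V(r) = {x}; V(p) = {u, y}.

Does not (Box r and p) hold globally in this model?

Yes

Let φ = not (Box r and p). Evaluate φ at each world:
  u (successors {u, y}): φ is true.
  v (successors {u}): φ is true.
  w (successors {v, w, x, y}): φ is true.
  x (successors {v}): φ is true.
  y (successors {u, x}): φ is true.
For instance, at u:
  At u: Box r and p is false, so not (Box r and p) is true.
    At u: Box r is false, p is true, so Box r and p is false.
      At u: Box r requires r at every successor {u, y}.
        r fails at u, so Box r is false at u.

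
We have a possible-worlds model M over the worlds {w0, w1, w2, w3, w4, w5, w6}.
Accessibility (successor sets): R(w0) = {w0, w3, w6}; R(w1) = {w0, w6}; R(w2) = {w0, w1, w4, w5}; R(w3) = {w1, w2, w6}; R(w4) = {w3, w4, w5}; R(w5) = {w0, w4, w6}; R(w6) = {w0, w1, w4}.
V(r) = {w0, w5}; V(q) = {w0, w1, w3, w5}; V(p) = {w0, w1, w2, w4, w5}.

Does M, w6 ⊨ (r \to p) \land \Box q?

No

Recall that \Box ψ holds at a world iff ψ holds at every accessible world, and \Diamond ψ holds iff ψ holds at some accessible world.
At w6: r \to p is true, \Box q is false, so (r \to p) \land \Box q is false.
  At w6: \Box q requires q at every successor {w0, w1, w4}.
    q fails at w4, so \Box q is false at w6.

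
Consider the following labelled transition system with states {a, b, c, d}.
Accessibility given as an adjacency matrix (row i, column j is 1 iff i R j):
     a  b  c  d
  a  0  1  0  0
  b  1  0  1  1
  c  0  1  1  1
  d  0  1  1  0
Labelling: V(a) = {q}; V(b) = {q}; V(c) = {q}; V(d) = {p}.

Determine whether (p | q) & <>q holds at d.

Yes

Recall that <>ψ holds at a world iff ψ holds at some accessible world.
At d: p | q is true, <>q is true, so (p | q) & <>q is true.
  At d: <>q requires q at some successor in {b, c}.
    q holds at b, so <>q is true at d.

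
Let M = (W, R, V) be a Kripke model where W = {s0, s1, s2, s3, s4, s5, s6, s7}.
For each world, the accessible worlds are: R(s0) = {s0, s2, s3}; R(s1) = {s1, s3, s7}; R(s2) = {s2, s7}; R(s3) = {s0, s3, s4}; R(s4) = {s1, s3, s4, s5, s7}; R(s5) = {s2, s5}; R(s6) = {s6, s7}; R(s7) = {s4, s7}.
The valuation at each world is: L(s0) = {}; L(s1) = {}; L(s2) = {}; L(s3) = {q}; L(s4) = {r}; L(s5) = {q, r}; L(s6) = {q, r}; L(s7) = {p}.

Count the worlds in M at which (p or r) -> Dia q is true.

Recall that Dia ψ holds at a world iff ψ holds at some accessible world.
Let φ = (p or r) -> Dia q. Evaluate φ at each world:
  s0 (successors {s0, s2, s3}): φ is true.
  s1 (successors {s1, s3, s7}): φ is true.
  s2 (successors {s2, s7}): φ is true.
  s3 (successors {s0, s3, s4}): φ is true.
  s4 (successors {s1, s3, s4, s5, s7}): φ is true.
  s5 (successors {s2, s5}): φ is true.
  s6 (successors {s6, s7}): φ is true.
  s7 (successors {s4, s7}): φ is false.
For instance, at s5:
  At s5: p or r is true, Dia q is true, so (p or r) -> Dia q is true.
    At s5: Dia q requires q at some successor in {s2, s5}.
      q holds at s5, so Dia q is true at s5.
Satisfying worlds: {s0, s1, s2, s3, s4, s5, s6}

7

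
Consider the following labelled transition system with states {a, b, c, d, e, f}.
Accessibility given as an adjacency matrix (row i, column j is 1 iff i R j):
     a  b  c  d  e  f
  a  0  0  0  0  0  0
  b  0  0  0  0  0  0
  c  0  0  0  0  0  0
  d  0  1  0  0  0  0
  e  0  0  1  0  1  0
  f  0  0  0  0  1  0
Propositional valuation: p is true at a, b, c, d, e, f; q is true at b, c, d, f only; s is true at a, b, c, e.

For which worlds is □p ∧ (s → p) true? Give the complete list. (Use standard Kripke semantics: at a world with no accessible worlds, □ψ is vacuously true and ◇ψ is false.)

Recall that □ψ holds at a world iff ψ holds at every accessible world, and ◇ψ holds iff ψ holds at some accessible world.
Let φ = □p ∧ (s → p). Evaluate φ at each world:
  a (successors ∅): φ is true.
  b (successors ∅): φ is true.
  c (successors ∅): φ is true.
  d (successors {b}): φ is true.
  e (successors {c, e}): φ is true.
  f (successors {e}): φ is true.
For instance, at d:
  At d: □p is true, s → p is true, so □p ∧ (s → p) is true.
    At d: □p requires p at every successor {b}.
      At b: p is true.
    So □p is true at d.
Satisfying worlds: {a, b, c, d, e, f}

a, b, c, d, e, f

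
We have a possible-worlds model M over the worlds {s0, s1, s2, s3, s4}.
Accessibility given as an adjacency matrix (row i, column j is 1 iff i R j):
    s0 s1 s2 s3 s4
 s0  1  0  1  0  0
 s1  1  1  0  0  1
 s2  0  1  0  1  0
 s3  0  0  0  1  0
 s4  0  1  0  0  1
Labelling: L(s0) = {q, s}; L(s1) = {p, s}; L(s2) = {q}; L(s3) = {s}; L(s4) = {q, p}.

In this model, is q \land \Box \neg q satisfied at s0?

No

Recall that \Box ψ holds at a world iff ψ holds at every accessible world, and \Diamond ψ holds iff ψ holds at some accessible world.
At s0: q is true, \Box \neg q is false, so q \land \Box \neg q is false.
  At s0: \Box \neg q requires \neg q at every successor {s0, s2}.
    \neg q fails at s0, so \Box \neg q is false at s0.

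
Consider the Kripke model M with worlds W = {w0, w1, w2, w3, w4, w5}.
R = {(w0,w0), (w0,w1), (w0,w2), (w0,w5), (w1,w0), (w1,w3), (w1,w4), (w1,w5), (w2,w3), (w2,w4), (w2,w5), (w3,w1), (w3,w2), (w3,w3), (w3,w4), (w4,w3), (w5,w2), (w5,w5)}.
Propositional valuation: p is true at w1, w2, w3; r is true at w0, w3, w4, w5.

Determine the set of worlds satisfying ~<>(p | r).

Recall that <>ψ holds at a world iff ψ holds at some accessible world.
Let φ = ~<>(p | r). Evaluate φ at each world:
  w0 (successors {w0, w1, w2, w5}): φ is false.
  w1 (successors {w0, w3, w4, w5}): φ is false.
  w2 (successors {w3, w4, w5}): φ is false.
  w3 (successors {w1, w2, w3, w4}): φ is false.
  w4 (successors {w3}): φ is false.
  w5 (successors {w2, w5}): φ is false.
For instance, at w2:
  At w2: <>(p | r) is true, so ~<>(p | r) is false.
    At w2: <>(p | r) requires p | r at some successor in {w3, w4, w5}.
      p | r holds at w3, so <>(p | r) is true at w2.
Satisfying worlds: none.

none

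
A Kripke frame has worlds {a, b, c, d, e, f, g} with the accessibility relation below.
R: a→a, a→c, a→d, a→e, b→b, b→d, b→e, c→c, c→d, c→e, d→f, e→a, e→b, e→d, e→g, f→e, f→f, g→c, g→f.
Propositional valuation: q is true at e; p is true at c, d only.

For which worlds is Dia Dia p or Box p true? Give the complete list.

Let φ = Dia Dia p or Box p. Evaluate φ at each world:
  a (successors {a, c, d, e}): φ is true.
  b (successors {b, d, e}): φ is true.
  c (successors {c, d, e}): φ is true.
  d (successors {f}): φ is false.
  e (successors {a, b, d, g}): φ is true.
  f (successors {e, f}): φ is true.
  g (successors {c, f}): φ is true.
For instance, at b:
  At b: Dia Dia p is true, Box p is false, so Dia Dia p or Box p is true.
    At b: Dia Dia p requires Dia p at some successor in {b, d, e}.
      Dia p holds at b, so Dia Dia p is true at b.
    At b: Box p requires p at every successor {b, d, e}.
      p fails at b, so Box p is false at b.
Satisfying worlds: {a, b, c, e, f, g}

a, b, c, e, f, g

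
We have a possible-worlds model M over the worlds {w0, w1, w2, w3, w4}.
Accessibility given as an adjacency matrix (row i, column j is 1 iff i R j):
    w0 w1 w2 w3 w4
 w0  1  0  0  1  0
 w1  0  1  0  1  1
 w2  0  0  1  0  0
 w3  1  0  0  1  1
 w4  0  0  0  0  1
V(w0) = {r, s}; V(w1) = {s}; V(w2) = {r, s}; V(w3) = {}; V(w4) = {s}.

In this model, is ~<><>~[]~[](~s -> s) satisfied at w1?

No

At w1: <><>~[]~[](~s -> s) is true, so ~<><>~[]~[](~s -> s) is false.
  At w1: <><>~[]~[](~s -> s) requires <>~[]~[](~s -> s) at some successor in {w1, w3, w4}.
    <>~[]~[](~s -> s) holds at w1, so <><>~[]~[](~s -> s) is true at w1.
      At w1: <>~[]~[](~s -> s) requires ~[]~[](~s -> s) at some successor in {w1, w3, w4}.
        ~[]~[](~s -> s) holds at w1, so <>~[]~[](~s -> s) is true at w1.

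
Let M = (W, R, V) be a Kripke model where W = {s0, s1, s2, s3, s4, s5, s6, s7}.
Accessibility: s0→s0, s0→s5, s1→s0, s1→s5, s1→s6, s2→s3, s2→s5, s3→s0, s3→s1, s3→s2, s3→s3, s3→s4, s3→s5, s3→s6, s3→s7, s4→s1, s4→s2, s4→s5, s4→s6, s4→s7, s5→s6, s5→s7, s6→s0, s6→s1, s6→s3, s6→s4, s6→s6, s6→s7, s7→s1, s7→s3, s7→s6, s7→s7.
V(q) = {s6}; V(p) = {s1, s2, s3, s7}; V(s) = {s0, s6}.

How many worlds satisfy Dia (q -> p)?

8

Recall that Dia ψ holds at a world iff ψ holds at some accessible world.
Let φ = Dia (q -> p). Evaluate φ at each world:
  s0 (successors {s0, s5}): φ is true.
  s1 (successors {s0, s5, s6}): φ is true.
  s2 (successors {s3, s5}): φ is true.
  s3 (successors {s0, s1, s2, s3, s4, s5, s6, s7}): φ is true.
  s4 (successors {s1, s2, s5, s6, s7}): φ is true.
  s5 (successors {s6, s7}): φ is true.
  s6 (successors {s0, s1, s3, s4, s6, s7}): φ is true.
  s7 (successors {s1, s3, s6, s7}): φ is true.
For instance, at s2:
  At s2: Dia (q -> p) requires q -> p at some successor in {s3, s5}.
    q -> p holds at s3, so Dia (q -> p) is true at s2.
Satisfying worlds: {s0, s1, s2, s3, s4, s5, s6, s7}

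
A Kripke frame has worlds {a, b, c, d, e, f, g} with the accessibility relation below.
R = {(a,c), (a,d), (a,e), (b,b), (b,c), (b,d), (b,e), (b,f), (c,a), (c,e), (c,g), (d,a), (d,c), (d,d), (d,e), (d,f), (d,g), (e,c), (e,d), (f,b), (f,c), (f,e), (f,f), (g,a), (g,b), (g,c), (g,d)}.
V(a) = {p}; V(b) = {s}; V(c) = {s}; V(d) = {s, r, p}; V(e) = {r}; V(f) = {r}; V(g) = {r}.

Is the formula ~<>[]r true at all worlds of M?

Recall that []ψ holds at a world iff ψ holds at every accessible world, and <>ψ holds iff ψ holds at some accessible world.
Let φ = ~<>[]r. Evaluate φ at each world:
  a (successors {c, d, e}): φ is true.
  b (successors {b, c, d, e, f}): φ is true.
  c (successors {a, e, g}): φ is true.
  d (successors {a, c, d, e, f, g}): φ is true.
  e (successors {c, d}): φ is true.
  f (successors {b, c, e, f}): φ is true.
  g (successors {a, b, c, d}): φ is true.
For instance, at b:
  At b: <>[]r is false, so ~<>[]r is true.
    At b: <>[]r requires []r at some successor in {b, c, d, e, f}.
      At b: []r is false.
      At c: []r is false.
      At d: []r is false.
      At e: []r is false.
      At f: []r is false.
    So <>[]r is false at b.

Yes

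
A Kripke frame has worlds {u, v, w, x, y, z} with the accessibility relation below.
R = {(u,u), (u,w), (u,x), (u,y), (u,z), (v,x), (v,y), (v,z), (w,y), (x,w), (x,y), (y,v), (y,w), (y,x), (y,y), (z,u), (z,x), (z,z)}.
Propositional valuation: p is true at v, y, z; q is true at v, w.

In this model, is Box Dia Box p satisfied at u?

No

At u: Box Dia Box p requires Dia Box p at every successor {u, w, x, y, z}.
  Dia Box p fails at w, so Box Dia Box p is false at u.
    At w: Dia Box p requires Box p at some successor in {y}.
      At y: Box p is false.
    So Dia Box p is false at w.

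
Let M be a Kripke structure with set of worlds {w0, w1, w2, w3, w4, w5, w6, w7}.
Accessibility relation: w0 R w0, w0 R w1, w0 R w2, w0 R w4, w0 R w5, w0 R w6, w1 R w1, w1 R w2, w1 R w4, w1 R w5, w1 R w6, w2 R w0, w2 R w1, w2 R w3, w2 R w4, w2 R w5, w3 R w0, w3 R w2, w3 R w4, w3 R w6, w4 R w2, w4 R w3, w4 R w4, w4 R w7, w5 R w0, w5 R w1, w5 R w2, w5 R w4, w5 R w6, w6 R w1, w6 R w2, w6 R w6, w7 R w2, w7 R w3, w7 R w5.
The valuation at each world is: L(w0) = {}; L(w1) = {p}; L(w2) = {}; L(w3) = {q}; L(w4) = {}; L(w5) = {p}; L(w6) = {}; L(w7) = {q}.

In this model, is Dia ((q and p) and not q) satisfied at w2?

No

At w2: Dia ((q and p) and not q) requires (q and p) and not q at some successor in {w0, w1, w3, w4, w5}.
  At w0: (q and p) and not q is false.
  At w1: (q and p) and not q is false.
  At w3: (q and p) and not q is false.
  At w4: (q and p) and not q is false.
  At w5: (q and p) and not q is false.
So Dia ((q and p) and not q) is false at w2.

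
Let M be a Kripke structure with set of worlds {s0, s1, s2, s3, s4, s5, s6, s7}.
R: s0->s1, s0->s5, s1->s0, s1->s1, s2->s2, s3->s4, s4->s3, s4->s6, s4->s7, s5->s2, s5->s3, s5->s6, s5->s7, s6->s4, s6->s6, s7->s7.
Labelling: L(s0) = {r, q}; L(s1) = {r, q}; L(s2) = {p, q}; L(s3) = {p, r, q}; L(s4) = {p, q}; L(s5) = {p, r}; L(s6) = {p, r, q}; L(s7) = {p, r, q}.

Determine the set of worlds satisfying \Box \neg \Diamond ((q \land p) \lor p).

none

Let φ = \Box \neg \Diamond ((q \land p) \lor p). Evaluate φ at each world:
  s0 (successors {s1, s5}): φ is false.
  s1 (successors {s0, s1}): φ is false.
  s2 (successors {s2}): φ is false.
  s3 (successors {s4}): φ is false.
  s4 (successors {s3, s6, s7}): φ is false.
  s5 (successors {s2, s3, s6, s7}): φ is false.
  s6 (successors {s4, s6}): φ is false.
  s7 (successors {s7}): φ is false.
For instance, at s5:
  At s5: \Box \neg \Diamond ((q \land p) \lor p) requires \neg \Diamond ((q \land p) \lor p) at every successor {s2, s3, s6, s7}.
    \neg \Diamond ((q \land p) \lor p) fails at s2, so \Box \neg \Diamond ((q \land p) \lor p) is false at s5.
      At s2: \Diamond ((q \land p) \lor p) is true, so \neg \Diamond ((q \land p) \lor p) is false.
Satisfying worlds: none.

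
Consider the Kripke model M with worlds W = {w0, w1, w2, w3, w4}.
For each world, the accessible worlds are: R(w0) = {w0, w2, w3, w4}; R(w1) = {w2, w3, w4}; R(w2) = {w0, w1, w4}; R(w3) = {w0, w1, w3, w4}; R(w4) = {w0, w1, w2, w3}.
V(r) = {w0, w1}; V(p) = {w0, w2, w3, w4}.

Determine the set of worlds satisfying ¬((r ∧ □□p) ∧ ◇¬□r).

Let φ = ¬((r ∧ □□p) ∧ ◇¬□r). Evaluate φ at each world:
  w0 (successors {w0, w2, w3, w4}): φ is true.
  w1 (successors {w2, w3, w4}): φ is true.
  w2 (successors {w0, w1, w4}): φ is true.
  w3 (successors {w0, w1, w3, w4}): φ is true.
  w4 (successors {w0, w1, w2, w3}): φ is true.
For instance, at w1:
  At w1: (r ∧ □□p) ∧ ◇¬□r is false, so ¬((r ∧ □□p) ∧ ◇¬□r) is true.
    At w1: r ∧ □□p is false, ◇¬□r is true, so (r ∧ □□p) ∧ ◇¬□r is false.
      At w1: r is true, □□p is false, so r ∧ □□p is false.
      At w1: ◇¬□r requires ¬□r at some successor in {w2, w3, w4}.
        ¬□r holds at w2, so ◇¬□r is true at w1.
Satisfying worlds: {w0, w1, w2, w3, w4}

w0, w1, w2, w3, w4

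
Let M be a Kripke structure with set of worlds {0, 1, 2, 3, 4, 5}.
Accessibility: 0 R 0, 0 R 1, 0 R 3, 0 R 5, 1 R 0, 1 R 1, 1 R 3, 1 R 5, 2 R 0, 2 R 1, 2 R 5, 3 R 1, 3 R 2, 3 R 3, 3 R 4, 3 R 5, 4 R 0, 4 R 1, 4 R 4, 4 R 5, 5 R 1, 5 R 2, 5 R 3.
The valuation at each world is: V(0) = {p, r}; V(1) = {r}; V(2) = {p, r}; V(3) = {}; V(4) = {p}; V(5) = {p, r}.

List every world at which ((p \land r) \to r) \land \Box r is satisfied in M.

2

Let φ = ((p \land r) \to r) \land \Box r. Evaluate φ at each world:
  0 (successors {0, 1, 3, 5}): φ is false.
  1 (successors {0, 1, 3, 5}): φ is false.
  2 (successors {0, 1, 5}): φ is true.
  3 (successors {1, 2, 3, 4, 5}): φ is false.
  4 (successors {0, 1, 4, 5}): φ is false.
  5 (successors {1, 2, 3}): φ is false.
For instance, at 2:
  At 2: (p \land r) \to r is true, \Box r is true, so ((p \land r) \to r) \land \Box r is true.
    At 2: \Box r requires r at every successor {0, 1, 5}.
      At 0: r is true.
      At 1: r is true.
      At 5: r is true.
    So \Box r is true at 2.
Satisfying worlds: {2}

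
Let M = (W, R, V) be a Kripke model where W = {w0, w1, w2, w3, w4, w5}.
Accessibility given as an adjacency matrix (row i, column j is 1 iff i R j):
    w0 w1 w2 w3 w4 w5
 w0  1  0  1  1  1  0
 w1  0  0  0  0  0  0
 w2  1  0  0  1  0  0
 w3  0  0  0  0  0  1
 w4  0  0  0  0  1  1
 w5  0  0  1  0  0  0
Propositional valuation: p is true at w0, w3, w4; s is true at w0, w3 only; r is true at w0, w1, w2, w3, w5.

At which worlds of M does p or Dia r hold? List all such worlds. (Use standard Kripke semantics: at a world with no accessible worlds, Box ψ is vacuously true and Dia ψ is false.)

w0, w2, w3, w4, w5

Let φ = p or Dia r. Evaluate φ at each world:
  w0 (successors {w0, w2, w3, w4}): φ is true.
  w1 (successors ∅): φ is false.
  w2 (successors {w0, w3}): φ is true.
  w3 (successors {w5}): φ is true.
  w4 (successors {w4, w5}): φ is true.
  w5 (successors {w2}): φ is true.
For instance, at w0:
  At w0: p is true, Dia r is true, so p or Dia r is true.
    At w0: Dia r requires r at some successor in {w0, w2, w3, w4}.
      r holds at w0, so Dia r is true at w0.
Satisfying worlds: {w0, w2, w3, w4, w5}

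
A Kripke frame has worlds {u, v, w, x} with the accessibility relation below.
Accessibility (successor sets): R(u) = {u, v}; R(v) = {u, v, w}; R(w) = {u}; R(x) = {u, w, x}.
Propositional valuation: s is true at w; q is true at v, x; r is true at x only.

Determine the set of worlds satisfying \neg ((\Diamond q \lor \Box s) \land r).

u, v, w

Recall that \Box ψ holds at a world iff ψ holds at every accessible world, and \Diamond ψ holds iff ψ holds at some accessible world.
Let φ = \neg ((\Diamond q \lor \Box s) \land r). Evaluate φ at each world:
  u (successors {u, v}): φ is true.
  v (successors {u, v, w}): φ is true.
  w (successors {u}): φ is true.
  x (successors {u, w, x}): φ is false.
For instance, at w:
  At w: (\Diamond q \lor \Box s) \land r is false, so \neg ((\Diamond q \lor \Box s) \land r) is true.
    At w: \Diamond q \lor \Box s is false, r is false, so (\Diamond q \lor \Box s) \land r is false.
      At w: \Diamond q is false, \Box s is false, so \Diamond q \lor \Box s is false.
Satisfying worlds: {u, v, w}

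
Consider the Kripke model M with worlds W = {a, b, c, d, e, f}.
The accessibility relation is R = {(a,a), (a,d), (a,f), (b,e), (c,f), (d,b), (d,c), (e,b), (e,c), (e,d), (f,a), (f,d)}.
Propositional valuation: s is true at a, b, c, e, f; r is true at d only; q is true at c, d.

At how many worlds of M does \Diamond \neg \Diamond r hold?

Let φ = \Diamond \neg \Diamond r. Evaluate φ at each world:
  a (successors {a, d, f}): φ is true.
  b (successors {e}): φ is false.
  c (successors {f}): φ is false.
  d (successors {b, c}): φ is true.
  e (successors {b, c, d}): φ is true.
  f (successors {a, d}): φ is true.
For instance, at f:
  At f: \Diamond \neg \Diamond r requires \neg \Diamond r at some successor in {a, d}.
    \neg \Diamond r holds at d, so \Diamond \neg \Diamond r is true at f.
      At d: \Diamond r is false, so \neg \Diamond r is true.
Satisfying worlds: {a, d, e, f}

4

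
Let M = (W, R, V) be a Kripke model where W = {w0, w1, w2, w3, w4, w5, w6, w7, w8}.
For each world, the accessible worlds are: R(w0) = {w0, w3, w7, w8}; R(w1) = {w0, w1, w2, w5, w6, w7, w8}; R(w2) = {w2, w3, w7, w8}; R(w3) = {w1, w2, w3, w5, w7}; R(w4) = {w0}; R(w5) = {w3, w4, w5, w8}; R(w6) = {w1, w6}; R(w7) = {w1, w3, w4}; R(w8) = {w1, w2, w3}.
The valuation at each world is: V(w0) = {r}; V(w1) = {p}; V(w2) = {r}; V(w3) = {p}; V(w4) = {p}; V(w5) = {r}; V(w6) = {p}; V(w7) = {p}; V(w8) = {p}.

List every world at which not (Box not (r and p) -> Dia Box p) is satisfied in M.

w4, w5, w7, w8

Let φ = not (Box not (r and p) -> Dia Box p). Evaluate φ at each world:
  w0 (successors {w0, w3, w7, w8}): φ is false.
  w1 (successors {w0, w1, w2, w5, w6, w7, w8}): φ is false.
  w2 (successors {w2, w3, w7, w8}): φ is false.
  w3 (successors {w1, w2, w3, w5, w7}): φ is false.
  w4 (successors {w0}): φ is true.
  w5 (successors {w3, w4, w5, w8}): φ is true.
  w6 (successors {w1, w6}): φ is false.
  w7 (successors {w1, w3, w4}): φ is true.
  w8 (successors {w1, w2, w3}): φ is true.
For instance, at w4:
  At w4: Box not (r and p) -> Dia Box p is false, so not (Box not (r and p) -> Dia Box p) is true.
    At w4: Box not (r and p) is true, Dia Box p is false, so Box not (r and p) -> Dia Box p is false.
      At w4: Box not (r and p) requires not (r and p) at every successor {w0}.
        At w0: not (r and p) is true.
      So Box not (r and p) is true at w4.
      At w4: Dia Box p requires Box p at some successor in {w0}.
        At w0: Box p is false.
      So Dia Box p is false at w4.
Satisfying worlds: {w4, w5, w7, w8}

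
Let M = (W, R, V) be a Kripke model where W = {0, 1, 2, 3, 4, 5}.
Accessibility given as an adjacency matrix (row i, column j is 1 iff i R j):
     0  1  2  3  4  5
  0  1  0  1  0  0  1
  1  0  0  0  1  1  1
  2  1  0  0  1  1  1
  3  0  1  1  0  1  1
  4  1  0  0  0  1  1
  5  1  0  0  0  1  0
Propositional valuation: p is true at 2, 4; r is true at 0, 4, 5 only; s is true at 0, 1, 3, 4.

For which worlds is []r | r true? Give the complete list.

Recall that []ψ holds at a world iff ψ holds at every accessible world, and <>ψ holds iff ψ holds at some accessible world.
Let φ = []r | r. Evaluate φ at each world:
  0 (successors {0, 2, 5}): φ is true.
  1 (successors {3, 4, 5}): φ is false.
  2 (successors {0, 3, 4, 5}): φ is false.
  3 (successors {1, 2, 4, 5}): φ is false.
  4 (successors {0, 4, 5}): φ is true.
  5 (successors {0, 4}): φ is true.
For instance, at 1:
  At 1: []r is false, r is false, so []r | r is false.
    At 1: []r requires r at every successor {3, 4, 5}.
      r fails at 3, so []r is false at 1.
Satisfying worlds: {0, 4, 5}

0, 4, 5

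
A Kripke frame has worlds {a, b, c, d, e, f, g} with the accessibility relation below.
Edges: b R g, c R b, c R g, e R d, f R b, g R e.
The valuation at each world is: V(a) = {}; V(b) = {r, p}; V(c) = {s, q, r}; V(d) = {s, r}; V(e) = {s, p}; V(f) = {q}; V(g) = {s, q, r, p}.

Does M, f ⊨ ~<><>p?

At f: <><>p is true, so ~<><>p is false.
  At f: <><>p requires <>p at some successor in {b}.
    <>p holds at b, so <><>p is true at f.
      At b: <>p requires p at some successor in {g}.
        p holds at g, so <>p is true at b.

No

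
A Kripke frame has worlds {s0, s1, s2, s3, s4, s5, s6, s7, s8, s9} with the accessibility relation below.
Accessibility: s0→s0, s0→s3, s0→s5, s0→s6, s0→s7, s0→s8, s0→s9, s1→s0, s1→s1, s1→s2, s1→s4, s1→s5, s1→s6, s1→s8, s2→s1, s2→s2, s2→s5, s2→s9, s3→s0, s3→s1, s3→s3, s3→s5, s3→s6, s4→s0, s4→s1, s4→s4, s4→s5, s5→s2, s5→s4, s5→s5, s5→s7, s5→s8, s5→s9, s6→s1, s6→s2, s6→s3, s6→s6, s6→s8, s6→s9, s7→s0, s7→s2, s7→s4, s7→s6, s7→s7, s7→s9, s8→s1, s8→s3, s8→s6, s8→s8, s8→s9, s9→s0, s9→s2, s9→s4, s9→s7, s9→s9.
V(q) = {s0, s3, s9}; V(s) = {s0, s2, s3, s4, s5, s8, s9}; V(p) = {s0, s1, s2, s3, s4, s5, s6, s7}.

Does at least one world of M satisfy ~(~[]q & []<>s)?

Let φ = ~(~[]q & []<>s). Evaluate φ at each world:
  s0 (successors {s0, s3, s5, s6, s7, s8, s9}): φ is false.
  s1 (successors {s0, s1, s2, s4, s5, s6, s8}): φ is false.
  s2 (successors {s1, s2, s5, s9}): φ is false.
  s3 (successors {s0, s1, s3, s5, s6}): φ is false.
  s4 (successors {s0, s1, s4, s5}): φ is false.
  s5 (successors {s2, s4, s5, s7, s8, s9}): φ is false.
  s6 (successors {s1, s2, s3, s6, s8, s9}): φ is false.
  s7 (successors {s0, s2, s4, s6, s7, s9}): φ is false.
  s8 (successors {s1, s3, s6, s8, s9}): φ is false.
  s9 (successors {s0, s2, s4, s7, s9}): φ is false.
For instance, at s8:
  At s8: ~[]q & []<>s is true, so ~(~[]q & []<>s) is false.
    At s8: ~[]q is true, []<>s is true, so ~[]q & []<>s is true.
      At s8: []q is false, so ~[]q is true.
      At s8: []<>s requires <>s at every successor {s1, s3, s6, s8, s9}.
        At s1: <>s is true.
        At s3: <>s is true.
        At s6: <>s is true.
        At s8: <>s is true.
        At s9: <>s is true.
      So []<>s is true at s8.

No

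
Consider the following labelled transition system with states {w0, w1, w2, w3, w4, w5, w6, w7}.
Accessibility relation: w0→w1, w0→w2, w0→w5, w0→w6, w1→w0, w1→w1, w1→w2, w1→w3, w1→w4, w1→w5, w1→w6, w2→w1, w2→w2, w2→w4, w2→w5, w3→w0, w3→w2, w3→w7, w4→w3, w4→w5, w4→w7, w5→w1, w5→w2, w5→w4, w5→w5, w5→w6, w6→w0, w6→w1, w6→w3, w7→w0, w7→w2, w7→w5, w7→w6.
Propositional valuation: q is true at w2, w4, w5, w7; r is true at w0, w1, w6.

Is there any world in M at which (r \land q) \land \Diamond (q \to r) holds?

Let φ = (r \land q) \land \Diamond (q \to r). Evaluate φ at each world:
  w0 (successors {w1, w2, w5, w6}): φ is false.
  w1 (successors {w0, w1, w2, w3, w4, w5, w6}): φ is false.
  w2 (successors {w1, w2, w4, w5}): φ is false.
  w3 (successors {w0, w2, w7}): φ is false.
  w4 (successors {w3, w5, w7}): φ is false.
  w5 (successors {w1, w2, w4, w5, w6}): φ is false.
  w6 (successors {w0, w1, w3}): φ is false.
  w7 (successors {w0, w2, w5, w6}): φ is false.
For instance, at w6:
  At w6: r \land q is false, \Diamond (q \to r) is true, so (r \land q) \land \Diamond (q \to r) is false.
    At w6: \Diamond (q \to r) requires q \to r at some successor in {w0, w1, w3}.
      q \to r holds at w0, so \Diamond (q \to r) is true at w6.

No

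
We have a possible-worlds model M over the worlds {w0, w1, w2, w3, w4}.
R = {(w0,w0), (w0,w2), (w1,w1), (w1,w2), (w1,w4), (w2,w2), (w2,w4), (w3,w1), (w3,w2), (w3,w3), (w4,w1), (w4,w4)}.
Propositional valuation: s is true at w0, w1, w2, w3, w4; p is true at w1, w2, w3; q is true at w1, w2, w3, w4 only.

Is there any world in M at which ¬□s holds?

Let φ = ¬□s. Evaluate φ at each world:
  w0 (successors {w0, w2}): φ is false.
  w1 (successors {w1, w2, w4}): φ is false.
  w2 (successors {w2, w4}): φ is false.
  w3 (successors {w1, w2, w3}): φ is false.
  w4 (successors {w1, w4}): φ is false.
For instance, at w0:
  At w0: □s is true, so ¬□s is false.
    At w0: □s requires s at every successor {w0, w2}.
      At w0: s is true.
      At w2: s is true.
    So □s is true at w0.

No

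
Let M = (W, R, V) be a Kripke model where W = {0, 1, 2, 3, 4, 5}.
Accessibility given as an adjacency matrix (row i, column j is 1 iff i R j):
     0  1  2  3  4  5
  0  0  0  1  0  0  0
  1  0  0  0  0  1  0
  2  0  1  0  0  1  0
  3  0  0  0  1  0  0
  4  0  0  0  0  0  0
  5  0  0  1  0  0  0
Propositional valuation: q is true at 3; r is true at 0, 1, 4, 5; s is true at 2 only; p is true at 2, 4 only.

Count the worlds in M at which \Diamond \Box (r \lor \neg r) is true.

Let φ = \Diamond \Box (r \lor \neg r). Evaluate φ at each world:
  0 (successors {2}): φ is true.
  1 (successors {4}): φ is true.
  2 (successors {1, 4}): φ is true.
  3 (successors {3}): φ is true.
  4 (successors ∅): φ is false.
  5 (successors {2}): φ is true.
For instance, at 5:
  At 5: \Diamond \Box (r \lor \neg r) requires \Box (r \lor \neg r) at some successor in {2}.
    \Box (r \lor \neg r) holds at 2, so \Diamond \Box (r \lor \neg r) is true at 5.
      At 2: \Box (r \lor \neg r) requires r \lor \neg r at every successor {1, 4}.
        At 1: r \lor \neg r is true.
        At 4: r \lor \neg r is true.
      So \Box (r \lor \neg r) is true at 2.
Satisfying worlds: {0, 1, 2, 3, 5}

5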